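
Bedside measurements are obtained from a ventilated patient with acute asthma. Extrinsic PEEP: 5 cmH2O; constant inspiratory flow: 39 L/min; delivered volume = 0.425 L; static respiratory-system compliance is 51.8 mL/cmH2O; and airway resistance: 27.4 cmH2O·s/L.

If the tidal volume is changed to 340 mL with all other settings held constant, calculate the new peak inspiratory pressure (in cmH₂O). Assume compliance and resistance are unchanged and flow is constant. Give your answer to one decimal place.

29.4

Flow: 39 L/min ÷ 60 = 0.65 L/s.
PIP = Vt/C + R·V̇ + PEEP (constant-flow equation of motion).
Only the elastic term changes: ΔPIP = ΔVt / C = (340 − 425) / 51.8 = -1.641 cmH2O.
Original PIP = 425/51.8 + 27.4×0.65 + 5 = 31.015 cmH2O; new PIP = 31.015 + (-1.641) = 29.374 cmH2O.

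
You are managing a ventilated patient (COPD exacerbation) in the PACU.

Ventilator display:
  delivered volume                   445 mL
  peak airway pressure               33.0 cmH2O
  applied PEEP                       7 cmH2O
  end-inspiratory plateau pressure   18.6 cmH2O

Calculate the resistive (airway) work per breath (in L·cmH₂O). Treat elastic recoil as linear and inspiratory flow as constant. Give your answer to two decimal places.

6.41

With constant inspiratory flow the resistive pressure is constant at PIP − Pplat = 33.0 − 18.6 = 14.4 cmH2O, so resistive work = 14.4 × 0.445 = 6.408 L·cmH2O.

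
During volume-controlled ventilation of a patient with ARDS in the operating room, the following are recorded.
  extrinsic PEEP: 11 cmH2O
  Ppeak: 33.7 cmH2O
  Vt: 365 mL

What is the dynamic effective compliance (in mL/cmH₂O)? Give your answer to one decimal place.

16.1

Dynamic compliance = Vt / (PIP − PEEP) = 365 / (33.7 − 11) = 365 / 22.7 = 16.079 mL/cmH2O.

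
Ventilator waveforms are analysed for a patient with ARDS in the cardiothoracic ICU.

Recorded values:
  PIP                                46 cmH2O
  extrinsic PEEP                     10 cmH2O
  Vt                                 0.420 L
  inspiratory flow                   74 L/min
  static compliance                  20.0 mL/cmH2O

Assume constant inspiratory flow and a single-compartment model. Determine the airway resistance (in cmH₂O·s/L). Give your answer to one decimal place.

12.2

Flow: 74 L/min ÷ 60 = 1.2333 L/s.
Equation of motion (constant flow): PIP = Vt/C + R·V̇ + PEEP.
R·V̇ = PIP − Vt/C − PEEP = 46 − 420/20.0 − 10 = 46 − 21.0 − 10 = 15.0 cmH2O.
R = 15.0 / 1.2333 = 12.162 cmH2O·s/L.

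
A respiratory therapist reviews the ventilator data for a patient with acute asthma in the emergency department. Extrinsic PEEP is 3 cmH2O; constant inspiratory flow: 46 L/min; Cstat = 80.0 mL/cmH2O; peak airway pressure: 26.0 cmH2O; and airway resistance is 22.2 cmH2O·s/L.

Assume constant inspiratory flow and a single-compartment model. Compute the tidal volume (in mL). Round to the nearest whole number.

Flow: 46 L/min ÷ 60 = 0.7667 L/s.
Equation of motion (constant flow): PIP = Vt/C + R·V̇ + PEEP.
Vt/C = PIP − R·V̇ − PEEP = 26.0 − 17.021 − 3 = 5.979 cmH2O.
Vt = C × 5.979 = 80.0 × 5.979 = 478.32 mL.

478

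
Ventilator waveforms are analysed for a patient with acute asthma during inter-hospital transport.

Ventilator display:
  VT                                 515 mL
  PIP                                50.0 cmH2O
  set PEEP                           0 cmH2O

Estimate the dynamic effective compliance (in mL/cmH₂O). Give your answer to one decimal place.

Dynamic compliance = Vt / (PIP − PEEP) = 515 / (50.0 − 0) = 515 / 50.0 = 10.3 mL/cmH2O.

10.3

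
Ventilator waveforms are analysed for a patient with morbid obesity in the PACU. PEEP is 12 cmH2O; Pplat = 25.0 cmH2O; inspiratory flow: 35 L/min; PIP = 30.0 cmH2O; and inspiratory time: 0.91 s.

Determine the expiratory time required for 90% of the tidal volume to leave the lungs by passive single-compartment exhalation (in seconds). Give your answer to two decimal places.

Flow: 35 L/min ÷ 60 = 0.5833 L/s.
Vt = flow × Ti = 0.5833 L/s × 0.91 s × 1000 mL/L = 530.8 mL.
R = (PIP − Pplat)/V̇ = (30.0 − 25.0) / 0.5833 = 5.0/0.5833 = 8.572 cmH2O·s/L.
C = Vt/(Pplat − PEEP) = 530.8 / (25.0 − 12) = 530.8/13.0 = 40.831 mL/cmH2O.
τ = R × C = 8.572 × 0.04083 L/cmH2O = 0.35 s.
t = −τ·ln(1 − 0.90) = −0.35·ln(0.1) = 0.8059 s.

0.81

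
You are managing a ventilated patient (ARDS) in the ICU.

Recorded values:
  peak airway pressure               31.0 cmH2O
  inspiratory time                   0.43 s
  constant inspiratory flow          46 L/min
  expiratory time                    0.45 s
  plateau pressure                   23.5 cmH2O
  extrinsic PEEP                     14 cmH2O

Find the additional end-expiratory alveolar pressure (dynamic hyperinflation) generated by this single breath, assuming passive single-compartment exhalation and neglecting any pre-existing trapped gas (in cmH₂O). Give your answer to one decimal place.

Flow: 46 L/min ÷ 60 = 0.7667 L/s.
Vt = flow × Ti = 0.7667 L/s × 0.43 s × 1000 mL/L = 329.68 mL.
R = (PIP − Pplat)/V̇ = (31.0 − 23.5) / 0.7667 = 7.5/0.7667 = 9.782 cmH2O·s/L.
C = Vt/(Pplat − PEEP) = 329.68 / (23.5 − 14) = 329.68/9.5 = 34.703 mL/cmH2O.
τ = R × C = 9.782 × 0.0347 L/cmH2O = 0.3394 s.
Fraction remaining = e^(−Te/τ) = e^(−0.45/0.3394) = 0.2656; trapped volume = 329.68 × 0.2656 = 87.563 mL.
Additional alveolar pressure from trapping ≈ V_trapped / C = 87.563 / 34.703 = 2.523 cmH2O.

2.5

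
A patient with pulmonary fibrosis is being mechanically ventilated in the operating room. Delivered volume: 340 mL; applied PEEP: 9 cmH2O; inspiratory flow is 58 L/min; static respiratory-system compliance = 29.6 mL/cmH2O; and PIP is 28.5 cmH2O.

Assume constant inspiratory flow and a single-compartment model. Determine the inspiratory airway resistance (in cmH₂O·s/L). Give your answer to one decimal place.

8.3

Flow: 58 L/min ÷ 60 = 0.9667 L/s.
Equation of motion (constant flow): PIP = Vt/C + R·V̇ + PEEP.
R·V̇ = PIP − Vt/C − PEEP = 28.5 − 340/29.6 − 9 = 28.5 − 11.486 − 9 = 8.014 cmH2O.
R = 8.014 / 0.9667 = 8.29 cmH2O·s/L.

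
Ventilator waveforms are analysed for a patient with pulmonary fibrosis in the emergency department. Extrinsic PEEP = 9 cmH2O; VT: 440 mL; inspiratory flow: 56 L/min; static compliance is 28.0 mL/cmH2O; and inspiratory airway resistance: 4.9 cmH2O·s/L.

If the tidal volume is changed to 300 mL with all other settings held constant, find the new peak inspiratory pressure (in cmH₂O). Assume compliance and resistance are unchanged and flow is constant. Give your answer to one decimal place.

24.3

Flow: 56 L/min ÷ 60 = 0.9333 L/s.
PIP = Vt/C + R·V̇ + PEEP (constant-flow equation of motion).
Only the elastic term changes: ΔPIP = ΔVt / C = (300 − 440) / 28.0 = -5.0 cmH2O.
Original PIP = 440/28.0 + 4.9×0.9333 + 9 = 29.287 cmH2O; new PIP = 29.287 + (-5.0) = 24.287 cmH2O.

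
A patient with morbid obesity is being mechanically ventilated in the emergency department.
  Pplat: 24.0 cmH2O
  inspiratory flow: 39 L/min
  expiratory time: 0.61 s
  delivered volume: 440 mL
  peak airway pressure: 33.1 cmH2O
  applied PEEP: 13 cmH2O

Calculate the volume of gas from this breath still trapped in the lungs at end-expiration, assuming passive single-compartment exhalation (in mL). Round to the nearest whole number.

Flow: 39 L/min ÷ 60 = 0.65 L/s.
R = (PIP − Pplat)/V̇ = (33.1 − 24.0) / 0.65 = 9.1/0.65 = 14.0 cmH2O·s/L.
C = Vt/(Pplat − PEEP) = 440.0 / (24.0 − 13) = 440.0/11.0 = 40.0 mL/cmH2O.
τ = R × C = 14.0 × 0.04 L/cmH2O = 0.56 s.
Fraction remaining = e^(−Te/τ) = e^(−0.61/0.56) = 0.3365.
Trapped volume = 440.0 × 0.3365 = 148.06 mL.

148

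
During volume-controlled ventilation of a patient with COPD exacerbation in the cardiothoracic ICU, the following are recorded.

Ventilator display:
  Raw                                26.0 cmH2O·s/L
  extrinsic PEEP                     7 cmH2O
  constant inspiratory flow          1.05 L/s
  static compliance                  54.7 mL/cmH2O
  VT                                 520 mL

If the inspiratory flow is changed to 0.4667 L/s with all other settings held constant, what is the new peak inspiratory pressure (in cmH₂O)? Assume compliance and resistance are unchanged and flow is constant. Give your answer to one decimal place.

28.6

PIP = Vt/C + R·V̇ + PEEP (constant-flow equation of motion).
Only the resistive term changes: ΔPIP = R × ΔV̇ = 26.0 × (0.4667 − 1.05) = 26.0 × -0.5833 = -15.166 cmH2O.
Original PIP = 520/54.7 + 26.0×1.05 + 7 = 43.806 cmH2O; new PIP = 43.806 + (-15.166) = 28.64 cmH2O.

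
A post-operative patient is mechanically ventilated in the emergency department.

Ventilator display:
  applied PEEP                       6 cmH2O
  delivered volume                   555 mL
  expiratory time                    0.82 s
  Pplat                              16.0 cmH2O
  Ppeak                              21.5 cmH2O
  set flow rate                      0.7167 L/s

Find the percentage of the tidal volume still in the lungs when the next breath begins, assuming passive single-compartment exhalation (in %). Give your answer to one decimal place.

R = (PIP − Pplat)/V̇ = (21.5 − 16.0) / 0.7167 = 5.5/0.7167 = 7.674 cmH2O·s/L.
C = Vt/(Pplat − PEEP) = 555.0 / (16.0 − 6) = 555.0/10.0 = 55.5 mL/cmH2O.
τ = R × C = 7.674 × 0.0555 L/cmH2O = 0.4259 s.
Fraction remaining at end-expiration = e^(−Te/τ) = e^(−0.82/0.4259) = 0.1458 → 14.58%.

14.6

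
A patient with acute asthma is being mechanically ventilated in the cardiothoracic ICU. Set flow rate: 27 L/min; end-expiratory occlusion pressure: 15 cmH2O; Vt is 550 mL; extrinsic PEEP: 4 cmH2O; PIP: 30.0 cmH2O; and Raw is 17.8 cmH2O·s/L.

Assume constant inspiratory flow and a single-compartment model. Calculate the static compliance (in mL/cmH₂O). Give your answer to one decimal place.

Flow: 27 L/min ÷ 60 = 0.45 L/s.
Total PEEP = 15 cmH2O (set 4 + intrinsic 11); this is the baseline alveolar pressure.
Equation of motion (constant flow): PIP = Vt/C + R·V̇ + PEEP.
Vt/C = PIP − R·V̇ − PEEP = 30.0 − 17.8×0.45 − 15 = 30.0 − 8.01 − 15 = 6.99 cmH2O.
C = Vt / 6.99 = 550 / 6.99 = 78.684 mL/cmH2O.

78.7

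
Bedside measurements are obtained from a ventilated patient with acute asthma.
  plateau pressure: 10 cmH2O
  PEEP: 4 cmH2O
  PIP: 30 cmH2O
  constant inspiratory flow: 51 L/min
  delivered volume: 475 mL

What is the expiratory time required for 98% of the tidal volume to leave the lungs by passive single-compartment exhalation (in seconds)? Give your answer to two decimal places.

Flow: 51 L/min ÷ 60 = 0.85 L/s.
R = (PIP − Pplat)/V̇ = (30 − 10) / 0.85 = 20.0/0.85 = 23.529 cmH2O·s/L.
C = Vt/(Pplat − PEEP) = 475.0 / (10 − 4) = 475.0/6.0 = 79.167 mL/cmH2O.
τ = R × C = 23.529 × 0.07917 L/cmH2O = 1.863 s.
t = −τ·ln(1 − 0.98) = −1.863·ln(0.02) = 7.288 s.

7.29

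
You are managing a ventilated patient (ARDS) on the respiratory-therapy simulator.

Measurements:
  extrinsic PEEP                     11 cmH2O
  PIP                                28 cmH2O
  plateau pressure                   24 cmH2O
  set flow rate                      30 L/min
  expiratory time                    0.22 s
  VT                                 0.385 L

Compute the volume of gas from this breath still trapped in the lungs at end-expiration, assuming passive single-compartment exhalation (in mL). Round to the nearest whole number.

152

Flow: 30 L/min ÷ 60 = 0.5 L/s.
R = (PIP − Pplat)/V̇ = (28 − 24) / 0.5 = 4.0/0.5 = 8.0 cmH2O·s/L.
C = Vt/(Pplat − PEEP) = 385.0 / (24 − 11) = 385.0/13.0 = 29.615 mL/cmH2O.
τ = R × C = 8.0 × 0.02962 L/cmH2O = 0.237 s.
Fraction remaining = e^(−Te/τ) = e^(−0.22/0.237) = 0.3952.
Trapped volume = 385.0 × 0.3952 = 152.15 mL.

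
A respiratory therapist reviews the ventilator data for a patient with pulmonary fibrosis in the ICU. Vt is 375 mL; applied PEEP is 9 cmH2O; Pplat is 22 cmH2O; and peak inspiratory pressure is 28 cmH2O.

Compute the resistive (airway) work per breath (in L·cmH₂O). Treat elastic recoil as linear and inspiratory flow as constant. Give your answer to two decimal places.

2.25

With constant inspiratory flow the resistive pressure is constant at PIP − Pplat = 28 − 22 = 6.0 cmH2O, so resistive work = 6.0 × 0.375 = 2.25 L·cmH2O.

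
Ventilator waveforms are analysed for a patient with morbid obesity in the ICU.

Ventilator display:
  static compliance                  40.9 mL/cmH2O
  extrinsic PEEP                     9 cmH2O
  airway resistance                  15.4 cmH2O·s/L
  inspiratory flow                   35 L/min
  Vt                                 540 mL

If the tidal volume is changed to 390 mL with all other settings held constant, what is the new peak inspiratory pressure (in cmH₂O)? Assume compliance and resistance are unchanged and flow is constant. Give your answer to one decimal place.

27.5

Flow: 35 L/min ÷ 60 = 0.5833 L/s.
PIP = Vt/C + R·V̇ + PEEP (constant-flow equation of motion).
Only the elastic term changes: ΔPIP = ΔVt / C = (390 − 540) / 40.9 = -3.667 cmH2O.
Original PIP = 540/40.9 + 15.4×0.5833 + 9 = 31.186 cmH2O; new PIP = 31.186 + (-3.667) = 27.519 cmH2O.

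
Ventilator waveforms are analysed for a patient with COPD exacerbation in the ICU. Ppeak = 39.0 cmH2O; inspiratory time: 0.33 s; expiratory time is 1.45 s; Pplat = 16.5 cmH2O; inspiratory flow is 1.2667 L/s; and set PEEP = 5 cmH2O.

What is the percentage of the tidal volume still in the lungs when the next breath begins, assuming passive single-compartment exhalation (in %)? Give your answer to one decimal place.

10.6

Vt = flow × Ti = 1.2667 L/s × 0.33 s × 1000 mL/L = 418.01 mL.
R = (PIP − Pplat)/V̇ = (39.0 − 16.5) / 1.2667 = 22.5/1.2667 = 17.763 cmH2O·s/L.
C = Vt/(Pplat − PEEP) = 418.01 / (16.5 − 5) = 418.01/11.5 = 36.349 mL/cmH2O.
τ = R × C = 17.763 × 0.03635 L/cmH2O = 0.6457 s.
Fraction remaining at end-expiration = e^(−Te/τ) = e^(−1.45/0.6457) = 0.1059 → 10.59%.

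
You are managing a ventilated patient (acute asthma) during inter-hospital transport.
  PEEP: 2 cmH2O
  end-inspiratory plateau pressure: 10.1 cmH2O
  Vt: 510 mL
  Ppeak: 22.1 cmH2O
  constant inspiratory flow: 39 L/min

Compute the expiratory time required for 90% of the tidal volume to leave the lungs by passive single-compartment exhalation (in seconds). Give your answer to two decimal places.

Flow: 39 L/min ÷ 60 = 0.65 L/s.
R = (PIP − Pplat)/V̇ = (22.1 − 10.1) / 0.65 = 12.0/0.65 = 18.462 cmH2O·s/L.
C = Vt/(Pplat − PEEP) = 510.0 / (10.1 − 2) = 510.0/8.1 = 62.963 mL/cmH2O.
τ = R × C = 18.462 × 0.06296 L/cmH2O = 1.162 s.
t = −τ·ln(1 − 0.90) = −1.162·ln(0.1) = 2.676 s.

2.68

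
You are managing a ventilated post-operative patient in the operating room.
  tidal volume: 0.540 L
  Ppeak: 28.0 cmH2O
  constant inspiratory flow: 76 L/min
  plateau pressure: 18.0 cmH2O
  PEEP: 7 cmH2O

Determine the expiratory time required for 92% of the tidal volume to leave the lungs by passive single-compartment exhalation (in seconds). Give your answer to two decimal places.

0.98

Flow: 76 L/min ÷ 60 = 1.2667 L/s.
R = (PIP − Pplat)/V̇ = (28.0 − 18.0) / 1.2667 = 10.0/1.2667 = 7.895 cmH2O·s/L.
C = Vt/(Pplat − PEEP) = 540.0 / (18.0 − 7) = 540.0/11.0 = 49.091 mL/cmH2O.
τ = R × C = 7.895 × 0.04909 L/cmH2O = 0.3876 s.
t = −τ·ln(1 − 0.92) = −0.3876·ln(0.08) = 0.979 s.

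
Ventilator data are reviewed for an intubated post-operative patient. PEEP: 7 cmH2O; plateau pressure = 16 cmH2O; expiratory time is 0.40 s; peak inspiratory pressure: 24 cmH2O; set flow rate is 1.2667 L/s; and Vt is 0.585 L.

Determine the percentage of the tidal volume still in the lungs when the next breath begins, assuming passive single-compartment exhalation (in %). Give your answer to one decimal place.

R = (PIP − Pplat)/V̇ = (24 − 16) / 1.2667 = 8.0/1.2667 = 6.316 cmH2O·s/L.
C = Vt/(Pplat − PEEP) = 585.0 / (16 − 7) = 585.0/9.0 = 65.0 mL/cmH2O.
τ = R × C = 6.316 × 0.065 L/cmH2O = 0.4105 s.
Fraction remaining at end-expiration = e^(−Te/τ) = e^(−0.40/0.4105) = 0.3774 → 37.74%.

37.7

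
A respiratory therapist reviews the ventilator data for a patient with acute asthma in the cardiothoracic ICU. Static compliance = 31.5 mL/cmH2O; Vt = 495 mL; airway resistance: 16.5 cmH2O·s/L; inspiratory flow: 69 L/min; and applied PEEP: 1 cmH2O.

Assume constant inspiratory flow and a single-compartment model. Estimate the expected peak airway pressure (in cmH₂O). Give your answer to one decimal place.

35.7

Flow: 69 L/min ÷ 60 = 1.15 L/s.
Equation of motion (constant flow): PIP = Vt/C + R·V̇ + PEEP.
PIP = 495/31.5 + 16.5×1.15 + 1 = 15.714 + 18.975 + 1 = 35.689 cmH2O.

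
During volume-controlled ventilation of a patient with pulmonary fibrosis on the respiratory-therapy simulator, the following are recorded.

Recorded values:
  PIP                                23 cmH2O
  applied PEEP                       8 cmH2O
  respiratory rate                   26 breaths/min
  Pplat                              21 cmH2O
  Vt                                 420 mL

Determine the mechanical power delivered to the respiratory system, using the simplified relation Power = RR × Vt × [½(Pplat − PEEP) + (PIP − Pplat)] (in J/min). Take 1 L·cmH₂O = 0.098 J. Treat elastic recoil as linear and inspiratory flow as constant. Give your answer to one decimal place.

9.1

Per-breath work = Vt × [½(Pplat−PEEP) + (PIP−Pplat)] = 0.420 × [0.5×13.0 + 2.0] = 0.420 × 8.5 = 3.57 L·cmH2O.
Power = 26 × 3.57 = 92.82 L·cmH2O/min.
× 0.098 J/(L·cmH2O) → 9.096 J/min.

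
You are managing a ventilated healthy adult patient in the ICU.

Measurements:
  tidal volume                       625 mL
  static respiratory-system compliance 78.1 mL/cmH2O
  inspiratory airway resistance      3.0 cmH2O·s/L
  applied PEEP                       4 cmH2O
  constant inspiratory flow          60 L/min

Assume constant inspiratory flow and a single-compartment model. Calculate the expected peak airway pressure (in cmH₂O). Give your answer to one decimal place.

Flow: 60 L/min ÷ 60 = 1 L/s.
Equation of motion (constant flow): PIP = Vt/C + R·V̇ + PEEP.
PIP = 625/78.1 + 3.0×1 + 4 = 8.003 + 3.0 + 4 = 15.003 cmH2O.

15.0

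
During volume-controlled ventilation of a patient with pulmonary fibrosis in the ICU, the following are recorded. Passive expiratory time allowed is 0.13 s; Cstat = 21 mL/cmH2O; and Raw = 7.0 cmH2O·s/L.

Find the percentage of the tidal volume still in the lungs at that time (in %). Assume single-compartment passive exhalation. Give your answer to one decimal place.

τ = R × C = 7.0 × 21 mL/cmH2O = 7.0 × 0.021 L/cmH2O = 0.147 s.
Passive exhalation: V(t)/V₀ = e^(−t/τ) = e^(−0.13/0.147) = 0.413.
Fraction remaining = 0.413 → 41.3%.

41.3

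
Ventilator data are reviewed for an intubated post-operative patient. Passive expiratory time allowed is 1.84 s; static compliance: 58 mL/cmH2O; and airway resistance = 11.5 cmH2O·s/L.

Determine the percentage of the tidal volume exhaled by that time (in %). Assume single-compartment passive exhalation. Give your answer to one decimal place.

93.7

τ = R × C = 11.5 × 58 mL/cmH2O = 11.5 × 0.058 L/cmH2O = 0.667 s.
Passive exhalation: V(t)/V₀ = e^(−t/τ) = e^(−1.84/0.667) = 0.06338.
Fraction exhaled = 1 − 0.06338 = 0.9366 → 93.66%.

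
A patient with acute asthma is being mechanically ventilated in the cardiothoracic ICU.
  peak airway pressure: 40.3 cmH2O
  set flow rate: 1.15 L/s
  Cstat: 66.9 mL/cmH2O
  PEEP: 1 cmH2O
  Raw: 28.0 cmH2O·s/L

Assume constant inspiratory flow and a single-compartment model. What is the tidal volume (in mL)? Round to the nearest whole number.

Equation of motion (constant flow): PIP = Vt/C + R·V̇ + PEEP.
Vt/C = PIP − R·V̇ − PEEP = 40.3 − 32.2 − 1 = 7.1 cmH2O.
Vt = C × 7.1 = 66.9 × 7.1 = 474.99 mL.

475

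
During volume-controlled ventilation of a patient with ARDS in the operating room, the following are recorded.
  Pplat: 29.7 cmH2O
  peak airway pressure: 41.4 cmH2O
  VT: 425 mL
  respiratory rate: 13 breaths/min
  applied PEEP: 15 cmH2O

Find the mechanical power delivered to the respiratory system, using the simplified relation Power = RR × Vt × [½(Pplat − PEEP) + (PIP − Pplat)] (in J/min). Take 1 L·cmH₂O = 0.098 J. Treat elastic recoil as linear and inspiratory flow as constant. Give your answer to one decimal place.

Per-breath work = Vt × [½(Pplat−PEEP) + (PIP−Pplat)] = 0.425 × [0.5×14.7 + 11.7] = 0.425 × 19.05 = 8.096 L·cmH2O.
Power = 13 × 8.096 = 105.25 L·cmH2O/min.
× 0.098 J/(L·cmH2O) → 10.315 J/min.

10.3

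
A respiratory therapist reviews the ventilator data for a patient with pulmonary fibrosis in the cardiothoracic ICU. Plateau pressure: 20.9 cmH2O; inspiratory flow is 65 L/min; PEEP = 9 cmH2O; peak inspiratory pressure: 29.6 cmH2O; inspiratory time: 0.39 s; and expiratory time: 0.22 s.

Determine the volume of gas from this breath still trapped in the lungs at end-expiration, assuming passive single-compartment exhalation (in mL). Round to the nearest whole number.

195

Flow: 65 L/min ÷ 60 = 1.0833 L/s.
Vt = flow × Ti = 1.0833 L/s × 0.39 s × 1000 mL/L = 422.49 mL.
R = (PIP − Pplat)/V̇ = (29.6 − 20.9) / 1.0833 = 8.7/1.0833 = 8.031 cmH2O·s/L.
C = Vt/(Pplat − PEEP) = 422.49 / (20.9 − 9) = 422.49/11.9 = 35.503 mL/cmH2O.
τ = R × C = 8.031 × 0.0355 L/cmH2O = 0.2851 s.
Fraction remaining = e^(−Te/τ) = e^(−0.22/0.2851) = 0.4622.
Trapped volume = 422.49 × 0.4622 = 195.27 mL.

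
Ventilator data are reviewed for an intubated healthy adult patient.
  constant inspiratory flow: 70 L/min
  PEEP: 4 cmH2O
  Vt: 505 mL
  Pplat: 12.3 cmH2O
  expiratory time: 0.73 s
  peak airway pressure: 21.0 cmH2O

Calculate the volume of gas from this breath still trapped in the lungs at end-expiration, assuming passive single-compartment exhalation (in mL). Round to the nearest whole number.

Flow: 70 L/min ÷ 60 = 1.1667 L/s.
R = (PIP − Pplat)/V̇ = (21.0 − 12.3) / 1.1667 = 8.7/1.1667 = 7.457 cmH2O·s/L.
C = Vt/(Pplat − PEEP) = 505.0 / (12.3 − 4) = 505.0/8.3 = 60.843 mL/cmH2O.
τ = R × C = 7.457 × 0.06084 L/cmH2O = 0.4537 s.
Fraction remaining = e^(−Te/τ) = e^(−0.73/0.4537) = 0.2001.
Trapped volume = 505.0 × 0.2001 = 101.05 mL.

101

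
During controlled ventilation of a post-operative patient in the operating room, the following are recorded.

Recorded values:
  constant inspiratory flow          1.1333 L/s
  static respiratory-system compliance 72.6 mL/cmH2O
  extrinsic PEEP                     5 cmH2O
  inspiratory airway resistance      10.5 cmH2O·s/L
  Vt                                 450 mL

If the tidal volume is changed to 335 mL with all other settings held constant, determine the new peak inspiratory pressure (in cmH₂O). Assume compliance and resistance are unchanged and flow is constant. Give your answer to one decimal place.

21.5

PIP = Vt/C + R·V̇ + PEEP (constant-flow equation of motion).
Only the elastic term changes: ΔPIP = ΔVt / C = (335 − 450) / 72.6 = -1.584 cmH2O.
Original PIP = 450/72.6 + 10.5×1.1333 + 5 = 23.098 cmH2O; new PIP = 23.098 + (-1.584) = 21.514 cmH2O.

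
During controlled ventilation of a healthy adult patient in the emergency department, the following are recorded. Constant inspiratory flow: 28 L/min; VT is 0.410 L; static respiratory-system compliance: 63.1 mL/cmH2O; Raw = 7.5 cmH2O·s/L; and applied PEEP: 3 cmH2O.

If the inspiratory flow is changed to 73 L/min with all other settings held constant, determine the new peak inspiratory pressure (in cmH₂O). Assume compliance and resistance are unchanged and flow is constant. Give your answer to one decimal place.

Flow: 28 L/min ÷ 60 = 0.4667 L/s.
New flow: 73 L/min ÷ 60 = 1.2167 L/s.
PIP = Vt/C + R·V̇ + PEEP (constant-flow equation of motion).
Only the resistive term changes: ΔPIP = R × ΔV̇ = 7.5 × (1.2167 − 0.4667) = 7.5 × 0.75 = 5.625 cmH2O.
Original PIP = 410/63.1 + 7.5×0.4667 + 3 = 12.998 cmH2O; new PIP = 12.998 + (5.625) = 18.623 cmH2O.

18.6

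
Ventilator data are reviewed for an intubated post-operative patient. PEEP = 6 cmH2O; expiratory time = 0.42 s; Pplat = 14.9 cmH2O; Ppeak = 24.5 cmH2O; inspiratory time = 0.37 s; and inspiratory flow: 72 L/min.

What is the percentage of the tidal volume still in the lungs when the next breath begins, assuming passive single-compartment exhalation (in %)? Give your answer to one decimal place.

Flow: 72 L/min ÷ 60 = 1.2 L/s.
Vt = flow × Ti = 1.2 L/s × 0.37 s × 1000 mL/L = 444.0 mL.
R = (PIP − Pplat)/V̇ = (24.5 − 14.9) / 1.2 = 9.6/1.2 = 8.0 cmH2O·s/L.
C = Vt/(Pplat − PEEP) = 444.0 / (14.9 − 6) = 444.0/8.9 = 49.888 mL/cmH2O.
τ = R × C = 8.0 × 0.04989 L/cmH2O = 0.3991 s.
Fraction remaining at end-expiration = e^(−Te/τ) = e^(−0.42/0.3991) = 0.3491 → 34.91%.

34.9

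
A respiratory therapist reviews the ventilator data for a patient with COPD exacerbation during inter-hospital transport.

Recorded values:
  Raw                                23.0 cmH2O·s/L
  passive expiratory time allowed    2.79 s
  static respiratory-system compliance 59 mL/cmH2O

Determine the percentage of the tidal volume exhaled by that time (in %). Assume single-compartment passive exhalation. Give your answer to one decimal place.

87.2

τ = R × C = 23.0 × 59 mL/cmH2O = 23.0 × 0.059 L/cmH2O = 1.357 s.
Passive exhalation: V(t)/V₀ = e^(−t/τ) = e^(−2.79/1.357) = 0.128.
Fraction exhaled = 1 − 0.128 = 0.872 → 87.2%.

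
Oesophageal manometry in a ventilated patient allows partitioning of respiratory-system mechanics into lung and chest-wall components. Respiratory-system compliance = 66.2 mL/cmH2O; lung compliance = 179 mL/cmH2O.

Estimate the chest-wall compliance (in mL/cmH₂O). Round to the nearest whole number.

105

1/Ccw = 1/Crs − 1/CL.
1/Ccw = 1/66.2 − 1/179 = 0.009519.
Ccw = 105.05 mL/cmH2O.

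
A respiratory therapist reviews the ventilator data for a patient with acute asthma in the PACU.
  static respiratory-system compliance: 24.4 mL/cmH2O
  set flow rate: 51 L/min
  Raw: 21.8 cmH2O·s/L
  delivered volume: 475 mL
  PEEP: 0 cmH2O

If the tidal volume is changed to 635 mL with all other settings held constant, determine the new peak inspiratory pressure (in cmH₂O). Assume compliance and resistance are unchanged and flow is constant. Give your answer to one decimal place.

Flow: 51 L/min ÷ 60 = 0.85 L/s.
PIP = Vt/C + R·V̇ + PEEP (constant-flow equation of motion).
Only the elastic term changes: ΔPIP = ΔVt / C = (635 − 475) / 24.4 = 6.557 cmH2O.
Original PIP = 475/24.4 + 21.8×0.85 + 0 = 37.997 cmH2O; new PIP = 37.997 + (6.557) = 44.554 cmH2O.

44.6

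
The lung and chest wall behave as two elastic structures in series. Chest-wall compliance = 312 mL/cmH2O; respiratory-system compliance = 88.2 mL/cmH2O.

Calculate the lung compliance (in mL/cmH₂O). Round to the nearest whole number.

123

1/CL = 1/Crs − 1/Ccw.
1/CL = 1/88.2 − 1/312 = 0.008133.
CL = 122.96 mL/cmH2O.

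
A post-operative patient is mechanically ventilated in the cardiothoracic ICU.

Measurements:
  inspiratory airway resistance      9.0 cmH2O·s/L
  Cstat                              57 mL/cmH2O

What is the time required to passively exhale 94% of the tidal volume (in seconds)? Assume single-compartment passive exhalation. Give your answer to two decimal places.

1.44

τ = R × C = 9.0 × 57 mL/cmH2O = 9.0 × 0.057 L/cmH2O = 0.513 s.
Exhaled fraction f = 1 − e^(−t/τ) → t = −τ·ln(1 − f) = −0.513·ln(0.06) = 1.443 s.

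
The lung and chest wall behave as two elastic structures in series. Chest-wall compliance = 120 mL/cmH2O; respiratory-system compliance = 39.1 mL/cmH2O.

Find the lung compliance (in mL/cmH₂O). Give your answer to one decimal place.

1/CL = 1/Crs − 1/Ccw.
1/CL = 1/39.1 − 1/120 = 0.01724.
CL = 58.005 mL/cmH2O.

58.0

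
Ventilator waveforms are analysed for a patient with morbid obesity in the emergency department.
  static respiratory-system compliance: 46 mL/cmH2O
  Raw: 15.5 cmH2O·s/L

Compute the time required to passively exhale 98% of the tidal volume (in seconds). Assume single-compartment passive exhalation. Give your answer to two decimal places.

τ = R × C = 15.5 × 46 mL/cmH2O = 15.5 × 0.046 L/cmH2O = 0.713 s.
Exhaled fraction f = 1 − e^(−t/τ) → t = −τ·ln(1 − f) = −0.713·ln(0.02) = 2.789 s.

2.79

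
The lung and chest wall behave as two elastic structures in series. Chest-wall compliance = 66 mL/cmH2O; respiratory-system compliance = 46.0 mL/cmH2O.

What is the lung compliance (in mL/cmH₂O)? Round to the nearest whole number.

1/CL = 1/Crs − 1/Ccw.
1/CL = 1/46.0 − 1/66 = 0.006588.
CL = 151.79 mL/cmH2O.

152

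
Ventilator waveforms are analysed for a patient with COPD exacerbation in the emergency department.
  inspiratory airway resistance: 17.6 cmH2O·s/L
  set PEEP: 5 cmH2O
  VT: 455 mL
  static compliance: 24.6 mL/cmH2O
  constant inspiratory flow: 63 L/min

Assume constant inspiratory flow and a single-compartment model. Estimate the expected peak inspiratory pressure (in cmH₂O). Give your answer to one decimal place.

42.0

Flow: 63 L/min ÷ 60 = 1.05 L/s.
Equation of motion (constant flow): PIP = Vt/C + R·V̇ + PEEP.
PIP = 455/24.6 + 17.6×1.05 + 5 = 18.496 + 18.48 + 5 = 41.976 cmH2O.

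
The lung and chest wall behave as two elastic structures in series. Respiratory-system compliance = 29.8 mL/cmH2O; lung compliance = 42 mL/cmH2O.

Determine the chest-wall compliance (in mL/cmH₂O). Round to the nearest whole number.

1/Ccw = 1/Crs − 1/CL.
1/Ccw = 1/29.8 − 1/42 = 0.009748.
Ccw = 102.59 mL/cmH2O.

103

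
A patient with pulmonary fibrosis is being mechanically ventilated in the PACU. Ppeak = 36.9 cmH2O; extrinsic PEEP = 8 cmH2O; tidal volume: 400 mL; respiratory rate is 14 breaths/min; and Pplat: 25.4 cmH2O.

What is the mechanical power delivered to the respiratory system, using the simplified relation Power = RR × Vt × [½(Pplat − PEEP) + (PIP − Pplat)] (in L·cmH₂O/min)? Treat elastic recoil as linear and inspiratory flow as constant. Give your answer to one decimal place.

Per-breath work = Vt × [½(Pplat−PEEP) + (PIP−Pplat)] = 0.400 × [0.5×17.4 + 11.5] = 0.400 × 20.2 = 8.08 L·cmH2O.
Power = 14 × 8.08 = 113.12 L·cmH2O/min.

113.1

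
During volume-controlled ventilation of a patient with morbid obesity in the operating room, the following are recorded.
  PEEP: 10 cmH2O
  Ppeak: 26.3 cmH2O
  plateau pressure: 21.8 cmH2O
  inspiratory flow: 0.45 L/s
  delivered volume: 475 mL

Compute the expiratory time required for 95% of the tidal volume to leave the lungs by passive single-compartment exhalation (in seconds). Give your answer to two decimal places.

R = (PIP − Pplat)/V̇ = (26.3 − 21.8) / 0.45 = 4.5/0.45 = 10.0 cmH2O·s/L.
C = Vt/(Pplat − PEEP) = 475.0 / (21.8 − 10) = 475.0/11.8 = 40.254 mL/cmH2O.
τ = R × C = 10.0 × 0.04025 L/cmH2O = 0.4025 s.
t = −τ·ln(1 − 0.95) = −0.4025·ln(0.05) = 1.206 s.

1.21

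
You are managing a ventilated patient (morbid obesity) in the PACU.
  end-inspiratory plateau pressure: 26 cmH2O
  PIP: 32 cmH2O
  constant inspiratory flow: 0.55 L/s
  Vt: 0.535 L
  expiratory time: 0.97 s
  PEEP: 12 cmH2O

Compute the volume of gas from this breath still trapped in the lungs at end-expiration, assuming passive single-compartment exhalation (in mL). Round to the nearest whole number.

52

R = (PIP − Pplat)/V̇ = (32 − 26) / 0.55 = 6.0/0.55 = 10.909 cmH2O·s/L.
C = Vt/(Pplat − PEEP) = 535.0 / (26 − 12) = 535.0/14.0 = 38.214 mL/cmH2O.
τ = R × C = 10.909 × 0.03821 L/cmH2O = 0.4168 s.
Fraction remaining = e^(−Te/τ) = e^(−0.97/0.4168) = 0.09756.
Trapped volume = 535.0 × 0.09756 = 52.195 mL.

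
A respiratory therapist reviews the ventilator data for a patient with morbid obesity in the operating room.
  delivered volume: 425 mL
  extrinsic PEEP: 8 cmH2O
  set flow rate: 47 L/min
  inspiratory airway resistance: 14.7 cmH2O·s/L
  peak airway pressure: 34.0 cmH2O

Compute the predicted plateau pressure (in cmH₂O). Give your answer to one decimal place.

22.5

Flow: 47 L/min ÷ 60 = 0.7833 L/s.
Pplat = PIP − Raw × flow = 34.0 − 14.7 × 0.7833 = 34.0 − 11.515 = 22.485 cmH2O.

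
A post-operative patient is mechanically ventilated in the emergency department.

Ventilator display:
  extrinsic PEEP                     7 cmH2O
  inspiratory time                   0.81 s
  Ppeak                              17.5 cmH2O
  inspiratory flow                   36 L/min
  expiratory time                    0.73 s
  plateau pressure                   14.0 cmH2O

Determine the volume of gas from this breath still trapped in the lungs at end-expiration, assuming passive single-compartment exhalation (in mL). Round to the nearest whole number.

Flow: 36 L/min ÷ 60 = 0.6 L/s.
Vt = flow × Ti = 0.6 L/s × 0.81 s × 1000 mL/L = 486.0 mL.
R = (PIP − Pplat)/V̇ = (17.5 − 14.0) / 0.6 = 3.5/0.6 = 5.833 cmH2O·s/L.
C = Vt/(Pplat − PEEP) = 486.0 / (14.0 − 7) = 486.0/7.0 = 69.429 mL/cmH2O.
τ = R × C = 5.833 × 0.06943 L/cmH2O = 0.405 s.
Fraction remaining = e^(−Te/τ) = e^(−0.73/0.405) = 0.1649.
Trapped volume = 486.0 × 0.1649 = 80.141 mL.

80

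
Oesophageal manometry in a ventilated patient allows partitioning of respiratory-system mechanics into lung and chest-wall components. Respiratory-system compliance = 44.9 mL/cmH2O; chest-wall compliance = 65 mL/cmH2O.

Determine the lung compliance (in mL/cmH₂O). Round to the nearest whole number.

1/CL = 1/Crs − 1/Ccw.
1/CL = 1/44.9 − 1/65 = 0.006887.
CL = 145.2 mL/cmH2O.

145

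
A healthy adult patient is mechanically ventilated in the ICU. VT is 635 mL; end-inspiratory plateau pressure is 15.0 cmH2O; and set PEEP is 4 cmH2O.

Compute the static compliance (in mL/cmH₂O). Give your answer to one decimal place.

Cstat = Vt / (Pplat − PEEP) = 635 / (15.0 − 4) = 635 / 11.0 = 57.727 mL/cmH2O.

57.7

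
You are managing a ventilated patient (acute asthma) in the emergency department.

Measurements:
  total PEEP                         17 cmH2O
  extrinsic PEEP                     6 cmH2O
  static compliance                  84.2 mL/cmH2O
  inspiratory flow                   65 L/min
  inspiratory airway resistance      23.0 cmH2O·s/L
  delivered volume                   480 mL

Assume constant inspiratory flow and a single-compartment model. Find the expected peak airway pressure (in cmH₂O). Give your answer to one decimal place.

Flow: 65 L/min ÷ 60 = 1.0833 L/s.
Total PEEP = 17 cmH2O (set 6 + intrinsic 11); this is the baseline alveolar pressure.
Equation of motion (constant flow): PIP = Vt/C + R·V̇ + PEEP.
PIP = 480/84.2 + 23.0×1.0833 + 17 = 5.701 + 24.916 + 17 = 47.617 cmH2O.

47.6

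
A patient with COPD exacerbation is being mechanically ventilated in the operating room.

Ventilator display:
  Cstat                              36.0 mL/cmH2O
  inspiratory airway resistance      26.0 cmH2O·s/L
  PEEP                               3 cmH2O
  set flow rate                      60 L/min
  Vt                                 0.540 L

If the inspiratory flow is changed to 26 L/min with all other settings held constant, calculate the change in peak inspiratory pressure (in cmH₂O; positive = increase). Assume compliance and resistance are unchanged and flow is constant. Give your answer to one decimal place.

-14.7

Flow: 60 L/min ÷ 60 = 1 L/s.
New flow: 26 L/min ÷ 60 = 0.4333 L/s.
PIP = Vt/C + R·V̇ + PEEP (constant-flow equation of motion).
Only the resistive term changes: ΔPIP = R × ΔV̇ = 26.0 × (0.4333 − 1) = 26.0 × -0.5667 = -14.734 cmH2O.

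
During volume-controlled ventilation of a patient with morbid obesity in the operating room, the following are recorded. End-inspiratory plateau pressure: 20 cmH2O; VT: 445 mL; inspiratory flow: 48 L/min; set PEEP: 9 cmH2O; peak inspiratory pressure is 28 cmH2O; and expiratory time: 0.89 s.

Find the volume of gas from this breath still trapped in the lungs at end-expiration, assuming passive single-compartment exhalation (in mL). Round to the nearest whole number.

Flow: 48 L/min ÷ 60 = 0.8 L/s.
R = (PIP − Pplat)/V̇ = (28 − 20) / 0.8 = 8.0/0.8 = 10.0 cmH2O·s/L.
C = Vt/(Pplat − PEEP) = 445.0 / (20 − 9) = 445.0/11.0 = 40.455 mL/cmH2O.
τ = R × C = 10.0 × 0.04046 L/cmH2O = 0.4046 s.
Fraction remaining = e^(−Te/τ) = e^(−0.89/0.4046) = 0.1108.
Trapped volume = 445.0 × 0.1108 = 49.306 mL.

49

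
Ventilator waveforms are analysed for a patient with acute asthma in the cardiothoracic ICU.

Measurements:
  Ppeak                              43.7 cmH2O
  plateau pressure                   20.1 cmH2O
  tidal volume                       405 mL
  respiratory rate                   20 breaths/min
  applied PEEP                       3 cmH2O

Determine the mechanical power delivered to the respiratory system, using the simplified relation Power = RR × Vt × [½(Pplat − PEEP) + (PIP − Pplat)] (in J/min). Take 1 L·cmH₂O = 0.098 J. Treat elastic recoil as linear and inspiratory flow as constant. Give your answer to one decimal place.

25.5

Per-breath work = Vt × [½(Pplat−PEEP) + (PIP−Pplat)] = 0.405 × [0.5×17.1 + 23.6] = 0.405 × 32.15 = 13.021 L·cmH2O.
Power = 20 × 13.021 = 260.42 L·cmH2O/min.
× 0.098 J/(L·cmH2O) → 25.521 J/min.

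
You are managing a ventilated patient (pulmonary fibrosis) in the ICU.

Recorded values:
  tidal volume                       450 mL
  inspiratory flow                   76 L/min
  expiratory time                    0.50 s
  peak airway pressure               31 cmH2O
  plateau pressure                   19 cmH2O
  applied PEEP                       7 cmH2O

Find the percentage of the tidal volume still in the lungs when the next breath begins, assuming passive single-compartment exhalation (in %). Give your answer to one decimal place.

24.5

Flow: 76 L/min ÷ 60 = 1.2667 L/s.
R = (PIP − Pplat)/V̇ = (31 − 19) / 1.2667 = 12.0/1.2667 = 9.473 cmH2O·s/L.
C = Vt/(Pplat − PEEP) = 450.0 / (19 − 7) = 450.0/12.0 = 37.5 mL/cmH2O.
τ = R × C = 9.473 × 0.0375 L/cmH2O = 0.3552 s.
Fraction remaining at end-expiration = e^(−Te/τ) = e^(−0.50/0.3552) = 0.2447 → 24.47%.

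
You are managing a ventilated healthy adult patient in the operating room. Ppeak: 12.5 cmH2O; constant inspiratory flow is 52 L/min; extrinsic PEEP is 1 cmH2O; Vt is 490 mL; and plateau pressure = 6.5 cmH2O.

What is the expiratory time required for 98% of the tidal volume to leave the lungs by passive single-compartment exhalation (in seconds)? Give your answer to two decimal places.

Flow: 52 L/min ÷ 60 = 0.8667 L/s.
R = (PIP − Pplat)/V̇ = (12.5 − 6.5) / 0.8667 = 6.0/0.8667 = 6.923 cmH2O·s/L.
C = Vt/(Pplat − PEEP) = 490.0 / (6.5 − 1) = 490.0/5.5 = 89.091 mL/cmH2O.
τ = R × C = 6.923 × 0.08909 L/cmH2O = 0.6168 s.
t = −τ·ln(1 − 0.98) = −0.6168·ln(0.02) = 2.413 s.

2.41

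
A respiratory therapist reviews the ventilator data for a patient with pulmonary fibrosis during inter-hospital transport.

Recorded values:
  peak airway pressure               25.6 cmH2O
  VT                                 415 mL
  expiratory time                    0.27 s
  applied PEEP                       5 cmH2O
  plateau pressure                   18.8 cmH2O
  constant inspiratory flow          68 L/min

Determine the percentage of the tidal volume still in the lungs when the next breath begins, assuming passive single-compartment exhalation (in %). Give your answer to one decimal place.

22.4

Flow: 68 L/min ÷ 60 = 1.1333 L/s.
R = (PIP − Pplat)/V̇ = (25.6 − 18.8) / 1.1333 = 6.8/1.1333 = 6.0 cmH2O·s/L.
C = Vt/(Pplat − PEEP) = 415.0 / (18.8 − 5) = 415.0/13.8 = 30.072 mL/cmH2O.
τ = R × C = 6.0 × 0.03007 L/cmH2O = 0.1804 s.
Fraction remaining at end-expiration = e^(−Te/τ) = e^(−0.27/0.1804) = 0.2239 → 22.39%.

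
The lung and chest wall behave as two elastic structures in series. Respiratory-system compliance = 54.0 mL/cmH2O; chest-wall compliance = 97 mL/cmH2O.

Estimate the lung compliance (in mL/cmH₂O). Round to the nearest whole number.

122

1/CL = 1/Crs − 1/Ccw.
1/CL = 1/54.0 − 1/97 = 0.008209.
CL = 121.82 mL/cmH2O.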